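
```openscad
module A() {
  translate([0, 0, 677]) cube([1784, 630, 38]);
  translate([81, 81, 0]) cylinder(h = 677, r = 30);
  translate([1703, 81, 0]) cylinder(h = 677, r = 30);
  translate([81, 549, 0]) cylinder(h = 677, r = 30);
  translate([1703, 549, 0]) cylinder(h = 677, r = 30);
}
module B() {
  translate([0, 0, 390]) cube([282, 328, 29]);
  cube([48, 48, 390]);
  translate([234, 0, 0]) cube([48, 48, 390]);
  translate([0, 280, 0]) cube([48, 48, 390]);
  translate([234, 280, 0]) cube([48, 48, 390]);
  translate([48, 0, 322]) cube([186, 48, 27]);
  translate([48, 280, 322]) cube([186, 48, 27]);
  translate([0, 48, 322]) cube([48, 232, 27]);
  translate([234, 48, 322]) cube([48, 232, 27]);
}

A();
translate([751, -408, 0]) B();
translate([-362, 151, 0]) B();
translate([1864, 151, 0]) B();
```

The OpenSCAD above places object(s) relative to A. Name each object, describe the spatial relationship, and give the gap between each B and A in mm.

Each stool's nearest face is 80 mm from the table's bounding box.

A is a table. B is a stool. Three stools sit around the table at the −y, −x, +x sides. The gap between each stool and the table is 80 mm.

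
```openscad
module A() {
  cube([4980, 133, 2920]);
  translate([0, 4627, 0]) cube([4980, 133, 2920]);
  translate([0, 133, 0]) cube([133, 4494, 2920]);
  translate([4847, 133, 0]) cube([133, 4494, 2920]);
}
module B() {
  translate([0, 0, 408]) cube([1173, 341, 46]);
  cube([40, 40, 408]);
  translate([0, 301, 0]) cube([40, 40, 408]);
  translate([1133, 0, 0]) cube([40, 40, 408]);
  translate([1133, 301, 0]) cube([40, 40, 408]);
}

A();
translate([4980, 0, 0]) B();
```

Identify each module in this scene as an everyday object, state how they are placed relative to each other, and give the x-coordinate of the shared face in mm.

The house frame's +x face and the bench's −x face are both at x = 4980 mm.

A is a house frame. B is a bench. The bench is against the house frame's +x side, with their −y faces flush. The x-coordinate of the shared face is 4980 mm.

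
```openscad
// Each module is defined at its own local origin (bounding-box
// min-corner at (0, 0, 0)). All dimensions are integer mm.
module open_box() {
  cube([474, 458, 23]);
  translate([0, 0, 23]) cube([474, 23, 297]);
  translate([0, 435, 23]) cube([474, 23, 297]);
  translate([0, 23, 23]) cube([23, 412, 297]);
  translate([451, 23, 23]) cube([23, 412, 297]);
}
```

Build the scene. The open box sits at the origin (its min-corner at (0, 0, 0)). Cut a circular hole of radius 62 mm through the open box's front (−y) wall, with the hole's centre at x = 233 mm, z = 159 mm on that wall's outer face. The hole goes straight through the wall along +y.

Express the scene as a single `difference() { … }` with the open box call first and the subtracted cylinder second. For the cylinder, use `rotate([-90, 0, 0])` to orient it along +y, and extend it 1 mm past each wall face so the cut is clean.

difference() {
  open_box();
  translate([233, -1, 159]) rotate([-90, 0, 0]) cylinder(h = 25, r = 62);
}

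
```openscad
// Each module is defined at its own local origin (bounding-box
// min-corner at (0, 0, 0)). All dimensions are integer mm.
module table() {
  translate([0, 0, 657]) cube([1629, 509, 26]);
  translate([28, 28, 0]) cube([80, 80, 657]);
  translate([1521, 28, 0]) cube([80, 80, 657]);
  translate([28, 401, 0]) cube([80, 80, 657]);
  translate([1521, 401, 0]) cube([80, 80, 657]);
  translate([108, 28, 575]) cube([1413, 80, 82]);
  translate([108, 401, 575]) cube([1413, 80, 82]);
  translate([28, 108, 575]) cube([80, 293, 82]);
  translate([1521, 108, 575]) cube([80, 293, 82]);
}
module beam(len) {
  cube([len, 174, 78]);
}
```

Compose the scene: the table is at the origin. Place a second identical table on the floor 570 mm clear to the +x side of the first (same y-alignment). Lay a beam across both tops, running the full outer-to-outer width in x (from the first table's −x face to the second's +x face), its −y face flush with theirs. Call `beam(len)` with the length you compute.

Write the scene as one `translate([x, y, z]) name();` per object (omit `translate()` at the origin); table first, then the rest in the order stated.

table();
translate([2199, 0, 0]) table();
translate([0, 0, 683]) beam(3828);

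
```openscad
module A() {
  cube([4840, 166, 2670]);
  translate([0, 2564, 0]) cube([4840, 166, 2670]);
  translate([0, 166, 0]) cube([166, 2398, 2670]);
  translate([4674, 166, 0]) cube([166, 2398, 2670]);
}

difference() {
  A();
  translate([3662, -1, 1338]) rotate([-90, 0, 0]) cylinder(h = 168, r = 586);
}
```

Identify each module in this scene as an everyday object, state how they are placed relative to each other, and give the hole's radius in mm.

A is a house frame. The house frame has a circular hole through its front wall. The hole's radius is 586 mm.

The subtracted cylinder has r = 586 mm.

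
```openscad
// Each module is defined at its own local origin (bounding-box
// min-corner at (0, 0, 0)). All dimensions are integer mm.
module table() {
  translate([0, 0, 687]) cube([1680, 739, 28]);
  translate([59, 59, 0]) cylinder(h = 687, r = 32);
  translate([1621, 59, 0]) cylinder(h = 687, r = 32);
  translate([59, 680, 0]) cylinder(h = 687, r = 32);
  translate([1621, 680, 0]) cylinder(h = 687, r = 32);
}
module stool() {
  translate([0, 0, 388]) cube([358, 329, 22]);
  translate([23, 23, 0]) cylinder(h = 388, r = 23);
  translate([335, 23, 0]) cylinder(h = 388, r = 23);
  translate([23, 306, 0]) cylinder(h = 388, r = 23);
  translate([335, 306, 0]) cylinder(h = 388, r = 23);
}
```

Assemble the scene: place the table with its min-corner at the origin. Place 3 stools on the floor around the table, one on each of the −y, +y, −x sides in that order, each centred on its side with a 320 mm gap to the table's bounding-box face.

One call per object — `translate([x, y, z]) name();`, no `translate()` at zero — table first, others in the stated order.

table();
translate([661, -649, 0]) stool();
translate([661, 1059, 0]) stool();
translate([-678, 205, 0]) stool();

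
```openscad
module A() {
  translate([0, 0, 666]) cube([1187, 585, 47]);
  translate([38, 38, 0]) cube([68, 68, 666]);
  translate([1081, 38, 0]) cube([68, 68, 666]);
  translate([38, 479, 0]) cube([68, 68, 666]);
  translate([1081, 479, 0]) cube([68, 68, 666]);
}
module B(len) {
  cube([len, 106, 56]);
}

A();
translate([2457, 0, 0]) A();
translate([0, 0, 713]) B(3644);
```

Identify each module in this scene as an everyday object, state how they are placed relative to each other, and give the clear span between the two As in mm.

Second table starts at x = 2457; first ends at x = 1187; clear span = 2457 − 1187 = 1270 mm.

A is a table. B is a beam. A beam spans the tops of two tables. The clear span between the two tables is 1270 mm.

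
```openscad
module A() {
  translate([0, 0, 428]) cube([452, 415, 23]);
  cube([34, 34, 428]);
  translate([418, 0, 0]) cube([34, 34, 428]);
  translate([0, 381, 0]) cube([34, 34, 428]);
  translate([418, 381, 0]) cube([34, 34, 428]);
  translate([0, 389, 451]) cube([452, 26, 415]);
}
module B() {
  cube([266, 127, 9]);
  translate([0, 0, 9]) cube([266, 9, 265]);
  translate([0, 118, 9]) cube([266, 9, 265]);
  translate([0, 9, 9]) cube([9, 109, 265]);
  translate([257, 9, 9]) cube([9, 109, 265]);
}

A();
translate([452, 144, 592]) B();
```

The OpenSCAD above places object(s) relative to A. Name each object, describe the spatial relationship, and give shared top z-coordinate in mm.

A is a chair. B is an open box. The open box is beside the chair with their tops flush at z = 866. The shared top z-coordinate is 866 mm.

Both tops at z = 866 mm.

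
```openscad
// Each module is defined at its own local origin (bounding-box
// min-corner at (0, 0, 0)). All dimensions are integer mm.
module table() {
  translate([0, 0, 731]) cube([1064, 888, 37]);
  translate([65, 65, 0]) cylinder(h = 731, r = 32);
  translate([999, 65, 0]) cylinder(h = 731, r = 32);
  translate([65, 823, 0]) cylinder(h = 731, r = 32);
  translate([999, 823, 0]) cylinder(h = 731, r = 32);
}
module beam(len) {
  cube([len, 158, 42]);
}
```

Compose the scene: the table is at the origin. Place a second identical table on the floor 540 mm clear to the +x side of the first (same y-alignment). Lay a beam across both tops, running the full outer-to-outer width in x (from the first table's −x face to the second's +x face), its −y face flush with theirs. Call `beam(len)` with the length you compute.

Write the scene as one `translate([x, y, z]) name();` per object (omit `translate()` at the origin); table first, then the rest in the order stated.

table();
translate([1604, 0, 0]) table();
translate([0, 0, 768]) beam(2668);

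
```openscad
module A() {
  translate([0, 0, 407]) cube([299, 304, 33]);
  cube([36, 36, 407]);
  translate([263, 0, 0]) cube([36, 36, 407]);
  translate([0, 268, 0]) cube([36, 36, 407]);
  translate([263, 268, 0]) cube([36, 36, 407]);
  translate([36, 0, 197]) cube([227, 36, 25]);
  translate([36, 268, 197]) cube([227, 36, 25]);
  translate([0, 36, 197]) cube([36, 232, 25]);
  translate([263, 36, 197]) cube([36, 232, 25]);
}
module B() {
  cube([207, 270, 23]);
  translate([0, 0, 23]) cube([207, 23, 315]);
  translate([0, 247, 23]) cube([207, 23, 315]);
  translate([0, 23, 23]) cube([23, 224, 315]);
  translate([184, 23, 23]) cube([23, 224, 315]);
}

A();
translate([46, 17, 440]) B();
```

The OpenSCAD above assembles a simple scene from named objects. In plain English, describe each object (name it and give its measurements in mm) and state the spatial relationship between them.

A is a four-legged stool. The seat is a 299×304×33 mm slab whose top surface is at z = 440 mm; four square legs, each 36×36 mm in cross-section, run from the floor (z = 0) to the underside of the seat, each flush with a corner of the seat. Four stretchers, 36 mm wide and 25 mm tall, connect adjacent legs with their undersides at z = 197 mm, each running between the inner faces of the legs it joins and aligned with the legs' outer faces on the other axis.

B is an open storage box with external size 207×270×338 mm and wall thickness 23 mm (the base is also 23 mm thick). The base covers the whole footprint; the four walls stand on the base, with the y-facing walls full-width and the x-facing walls fitting between their inner faces.

The open box is on top of the stool, centred.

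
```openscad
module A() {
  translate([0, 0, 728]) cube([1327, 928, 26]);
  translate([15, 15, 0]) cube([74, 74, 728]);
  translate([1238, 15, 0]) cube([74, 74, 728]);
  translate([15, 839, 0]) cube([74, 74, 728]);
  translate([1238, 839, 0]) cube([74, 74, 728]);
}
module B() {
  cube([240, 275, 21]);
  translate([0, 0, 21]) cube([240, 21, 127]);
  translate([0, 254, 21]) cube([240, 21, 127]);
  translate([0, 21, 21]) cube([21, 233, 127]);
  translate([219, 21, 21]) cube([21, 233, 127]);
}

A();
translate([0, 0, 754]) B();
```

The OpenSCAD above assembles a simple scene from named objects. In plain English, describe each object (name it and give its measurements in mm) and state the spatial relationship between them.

A is a table with a 1327×928 mm rectangular top, 26 mm thick, top surface at z = 754 mm, supported by four 74×74 mm square legs, each inset 15 mm from the nearest pair of top edges, running from the floor.

B is an open-topped rectangular box: outside dimensions 240×275×148 mm, with a uniform wall and base thickness of 21 mm. The base is a full 240×275 slab on the floor; four walls sit on top of the base. The front and back walls (the −y and +y sides) span the full width; the two side walls fit between them.

The open box is on top of the table.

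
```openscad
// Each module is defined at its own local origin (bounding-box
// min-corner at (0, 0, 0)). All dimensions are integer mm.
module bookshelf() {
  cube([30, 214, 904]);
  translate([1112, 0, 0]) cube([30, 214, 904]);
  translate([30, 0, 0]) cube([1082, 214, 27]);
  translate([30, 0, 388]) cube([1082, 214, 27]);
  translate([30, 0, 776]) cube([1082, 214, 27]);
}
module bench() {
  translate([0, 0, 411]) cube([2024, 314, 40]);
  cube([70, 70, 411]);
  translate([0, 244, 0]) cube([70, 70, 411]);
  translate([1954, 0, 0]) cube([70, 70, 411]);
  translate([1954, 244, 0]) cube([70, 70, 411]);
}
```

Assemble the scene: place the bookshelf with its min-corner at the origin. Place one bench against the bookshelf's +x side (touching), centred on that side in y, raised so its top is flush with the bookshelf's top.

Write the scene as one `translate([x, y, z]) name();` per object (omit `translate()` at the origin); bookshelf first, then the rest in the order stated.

bookshelf();
translate([1142, -50, 453]) bench();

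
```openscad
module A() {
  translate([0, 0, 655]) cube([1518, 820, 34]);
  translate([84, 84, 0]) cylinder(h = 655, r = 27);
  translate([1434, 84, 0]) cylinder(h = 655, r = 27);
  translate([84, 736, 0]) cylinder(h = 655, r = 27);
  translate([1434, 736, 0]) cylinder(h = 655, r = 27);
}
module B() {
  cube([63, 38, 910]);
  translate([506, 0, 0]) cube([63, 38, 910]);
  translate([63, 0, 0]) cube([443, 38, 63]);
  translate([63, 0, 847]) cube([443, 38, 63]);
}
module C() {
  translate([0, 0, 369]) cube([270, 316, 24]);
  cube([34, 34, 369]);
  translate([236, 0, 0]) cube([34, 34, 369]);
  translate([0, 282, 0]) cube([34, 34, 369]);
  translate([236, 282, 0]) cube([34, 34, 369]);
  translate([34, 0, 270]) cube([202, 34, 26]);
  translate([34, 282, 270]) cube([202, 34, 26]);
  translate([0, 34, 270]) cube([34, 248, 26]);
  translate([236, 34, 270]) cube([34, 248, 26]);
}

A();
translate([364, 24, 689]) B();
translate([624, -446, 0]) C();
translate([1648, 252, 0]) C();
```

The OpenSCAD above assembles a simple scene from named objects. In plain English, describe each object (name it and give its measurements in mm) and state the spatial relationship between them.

A is a table: top 1518 mm (x) × 820 mm (y), 34 mm thick, upper face at z = 689 mm, on four round legs of 54 mm diameter, each leg's bounding box inset 57 mm from the nearest pair of top edges, running from z = 0 to the bottom of the top.

B is a picture frame with a 443×784 mm rectangular opening (x by z) and a uniform 63 mm border on every side. Frame depth is 38 mm along y. It is built from two vertical stiles running the full outside height and two horizontal rails spanning the gap between the stiles.

C is a four-legged stool. The seat is 270×316 mm, 24 mm thick, top at z = 393 mm. It stands on four square legs, each 34×34 mm in cross-section, from z = 0 to the seat underside, each flush with a corner of the seat. Four stretchers, 34 mm wide and 26 mm tall, connect adjacent legs with their undersides at z = 270 mm, each running between the inner faces of the legs it joins and aligned with the legs' outer faces on the other axis.

The picture frame is on top of the table. Two stools sit around the table at the −y, +x sides.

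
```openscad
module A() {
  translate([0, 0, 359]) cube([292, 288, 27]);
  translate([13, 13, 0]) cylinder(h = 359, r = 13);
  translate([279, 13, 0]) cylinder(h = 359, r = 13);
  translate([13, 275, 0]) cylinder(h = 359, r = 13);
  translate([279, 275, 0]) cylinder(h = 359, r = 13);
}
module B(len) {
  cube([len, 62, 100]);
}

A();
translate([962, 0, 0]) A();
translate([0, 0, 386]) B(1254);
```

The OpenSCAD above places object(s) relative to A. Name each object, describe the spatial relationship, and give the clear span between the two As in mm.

Second stool starts at x = 962; first ends at x = 292; clear span = 962 − 292 = 670 mm.

A is a stool. B is a beam. A beam spans the tops of two stools. The clear span between the two stools is 670 mm.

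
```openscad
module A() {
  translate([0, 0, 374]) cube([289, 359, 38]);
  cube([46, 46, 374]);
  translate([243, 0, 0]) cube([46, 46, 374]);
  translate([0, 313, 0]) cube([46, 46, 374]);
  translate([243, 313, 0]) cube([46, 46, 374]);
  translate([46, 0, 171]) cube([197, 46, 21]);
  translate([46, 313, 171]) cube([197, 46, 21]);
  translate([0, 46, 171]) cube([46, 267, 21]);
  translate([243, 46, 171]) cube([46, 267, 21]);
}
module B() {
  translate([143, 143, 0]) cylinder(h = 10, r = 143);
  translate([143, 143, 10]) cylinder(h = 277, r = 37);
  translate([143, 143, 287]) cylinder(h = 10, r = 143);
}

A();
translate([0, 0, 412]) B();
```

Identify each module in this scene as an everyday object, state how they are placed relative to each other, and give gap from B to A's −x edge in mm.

The spool's min-x is at 0; the stool's min-x is 0; gap = 0 mm.

A is a stool. B is a spool. The spool is on top of the stool. The gap from the spool to the stool's −x edge is 0 mm.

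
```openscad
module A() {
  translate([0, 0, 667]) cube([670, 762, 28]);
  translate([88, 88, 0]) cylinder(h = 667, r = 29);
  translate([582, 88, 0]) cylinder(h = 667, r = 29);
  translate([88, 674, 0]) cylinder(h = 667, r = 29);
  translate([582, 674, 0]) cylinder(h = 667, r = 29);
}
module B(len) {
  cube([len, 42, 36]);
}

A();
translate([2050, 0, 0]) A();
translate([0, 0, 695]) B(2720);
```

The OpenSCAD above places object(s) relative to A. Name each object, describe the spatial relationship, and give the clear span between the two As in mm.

Second table starts at x = 2050; first ends at x = 670; clear span = 2050 − 670 = 1380 mm.

A is a table. B is a beam. A beam spans the tops of two tables. The clear span between the two tables is 1380 mm.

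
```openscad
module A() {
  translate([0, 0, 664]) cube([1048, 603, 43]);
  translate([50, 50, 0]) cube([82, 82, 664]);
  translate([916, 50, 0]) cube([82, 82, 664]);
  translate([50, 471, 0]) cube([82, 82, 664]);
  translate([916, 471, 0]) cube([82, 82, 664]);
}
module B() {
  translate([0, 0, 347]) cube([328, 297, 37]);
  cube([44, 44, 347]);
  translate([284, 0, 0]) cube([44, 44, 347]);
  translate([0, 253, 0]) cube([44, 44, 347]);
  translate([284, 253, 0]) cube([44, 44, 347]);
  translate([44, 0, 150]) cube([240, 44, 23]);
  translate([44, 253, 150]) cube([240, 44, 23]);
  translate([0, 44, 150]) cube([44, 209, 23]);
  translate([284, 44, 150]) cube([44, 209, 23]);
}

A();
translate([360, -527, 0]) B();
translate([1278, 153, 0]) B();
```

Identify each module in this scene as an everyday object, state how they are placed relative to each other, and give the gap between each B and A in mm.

A is a table. B is a stool. Two stools sit around the table at the −y, +x sides. The gap between each stool and the table is 230 mm.

Each stool's nearest face is 230 mm from the table's bounding box.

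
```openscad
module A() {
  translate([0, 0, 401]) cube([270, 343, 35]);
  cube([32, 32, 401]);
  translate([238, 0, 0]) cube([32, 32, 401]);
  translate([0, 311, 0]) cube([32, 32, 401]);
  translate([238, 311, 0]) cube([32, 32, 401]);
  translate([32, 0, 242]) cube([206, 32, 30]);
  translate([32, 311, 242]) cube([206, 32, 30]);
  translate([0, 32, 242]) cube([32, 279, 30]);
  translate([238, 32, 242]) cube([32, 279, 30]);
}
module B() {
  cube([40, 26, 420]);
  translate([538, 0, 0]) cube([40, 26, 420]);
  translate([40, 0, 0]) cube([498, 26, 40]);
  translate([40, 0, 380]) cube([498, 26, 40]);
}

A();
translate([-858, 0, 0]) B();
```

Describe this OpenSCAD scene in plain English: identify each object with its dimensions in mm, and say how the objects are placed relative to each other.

A is a simple wooden stool: a rectangular seat 270 mm (x) by 343 mm (y), 35 mm thick, top face at z = 436 mm, on four square legs, each 32×32 mm in cross-section. The legs rest on z = 0, each flush with a corner of the seat. Four stretchers, 32 mm wide and 30 mm tall, connect adjacent legs with their undersides at z = 242 mm, each running between the inner faces of the legs it joins and aligned with the legs' outer faces on the other axis.

B is a rectangular picture frame lying in the x–z plane (depth along y). The opening is 498 mm wide (x) by 340 mm tall (z), surrounded by a border 40 mm wide on all four sides. The frame is 26 mm deep and is made of two full-height vertical stiles with two horizontal rails fitted between them.

The picture frame is on the floor beside the stool on its −x side.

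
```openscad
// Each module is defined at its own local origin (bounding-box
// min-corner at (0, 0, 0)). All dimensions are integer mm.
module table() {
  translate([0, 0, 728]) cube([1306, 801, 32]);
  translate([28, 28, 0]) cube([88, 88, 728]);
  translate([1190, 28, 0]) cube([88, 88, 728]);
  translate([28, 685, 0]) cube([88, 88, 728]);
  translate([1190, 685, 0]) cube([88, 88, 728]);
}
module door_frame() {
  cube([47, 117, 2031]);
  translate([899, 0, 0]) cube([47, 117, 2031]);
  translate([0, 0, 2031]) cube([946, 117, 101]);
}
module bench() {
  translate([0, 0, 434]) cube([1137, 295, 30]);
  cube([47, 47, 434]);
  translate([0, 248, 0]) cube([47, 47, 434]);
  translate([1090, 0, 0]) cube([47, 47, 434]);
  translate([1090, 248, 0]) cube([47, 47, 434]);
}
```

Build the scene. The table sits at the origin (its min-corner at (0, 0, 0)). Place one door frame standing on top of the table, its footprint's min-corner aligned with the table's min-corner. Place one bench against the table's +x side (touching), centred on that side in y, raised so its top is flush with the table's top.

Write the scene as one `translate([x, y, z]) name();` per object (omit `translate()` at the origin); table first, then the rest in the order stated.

table();
translate([0, 0, 760]) door_frame();
translate([1306, 253, 296]) bench();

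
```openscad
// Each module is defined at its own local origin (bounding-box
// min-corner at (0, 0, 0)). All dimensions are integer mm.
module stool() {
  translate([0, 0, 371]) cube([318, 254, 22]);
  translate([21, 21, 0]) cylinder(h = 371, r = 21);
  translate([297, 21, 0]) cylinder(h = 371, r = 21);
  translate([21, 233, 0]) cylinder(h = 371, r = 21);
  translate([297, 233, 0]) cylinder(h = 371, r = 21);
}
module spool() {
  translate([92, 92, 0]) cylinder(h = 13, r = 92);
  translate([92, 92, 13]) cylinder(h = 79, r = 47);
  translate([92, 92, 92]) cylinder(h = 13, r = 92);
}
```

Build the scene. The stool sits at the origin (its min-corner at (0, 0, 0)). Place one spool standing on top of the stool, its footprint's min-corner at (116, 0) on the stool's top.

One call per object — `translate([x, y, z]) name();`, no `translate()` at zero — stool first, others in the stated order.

stool();
translate([116, 0, 393]) spool();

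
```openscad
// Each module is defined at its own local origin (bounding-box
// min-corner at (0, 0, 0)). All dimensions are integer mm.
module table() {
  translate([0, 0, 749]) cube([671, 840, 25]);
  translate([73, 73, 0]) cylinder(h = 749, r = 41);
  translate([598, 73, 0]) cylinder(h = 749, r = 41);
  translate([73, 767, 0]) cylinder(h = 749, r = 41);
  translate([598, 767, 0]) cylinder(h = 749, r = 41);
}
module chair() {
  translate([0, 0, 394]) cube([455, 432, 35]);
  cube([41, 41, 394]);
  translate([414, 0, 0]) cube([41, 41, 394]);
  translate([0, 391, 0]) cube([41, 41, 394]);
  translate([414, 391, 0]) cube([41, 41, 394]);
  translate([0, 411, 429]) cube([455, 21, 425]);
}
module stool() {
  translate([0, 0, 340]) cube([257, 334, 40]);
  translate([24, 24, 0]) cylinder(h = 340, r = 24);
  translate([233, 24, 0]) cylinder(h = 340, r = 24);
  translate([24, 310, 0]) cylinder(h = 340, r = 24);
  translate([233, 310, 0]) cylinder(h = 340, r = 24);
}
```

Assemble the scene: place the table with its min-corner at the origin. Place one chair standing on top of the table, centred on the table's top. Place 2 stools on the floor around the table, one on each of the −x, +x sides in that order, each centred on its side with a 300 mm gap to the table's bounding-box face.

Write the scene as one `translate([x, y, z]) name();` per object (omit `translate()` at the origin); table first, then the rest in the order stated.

table();
translate([108, 204, 774]) chair();
translate([-557, 253, 0]) stool();
translate([971, 253, 0]) stool();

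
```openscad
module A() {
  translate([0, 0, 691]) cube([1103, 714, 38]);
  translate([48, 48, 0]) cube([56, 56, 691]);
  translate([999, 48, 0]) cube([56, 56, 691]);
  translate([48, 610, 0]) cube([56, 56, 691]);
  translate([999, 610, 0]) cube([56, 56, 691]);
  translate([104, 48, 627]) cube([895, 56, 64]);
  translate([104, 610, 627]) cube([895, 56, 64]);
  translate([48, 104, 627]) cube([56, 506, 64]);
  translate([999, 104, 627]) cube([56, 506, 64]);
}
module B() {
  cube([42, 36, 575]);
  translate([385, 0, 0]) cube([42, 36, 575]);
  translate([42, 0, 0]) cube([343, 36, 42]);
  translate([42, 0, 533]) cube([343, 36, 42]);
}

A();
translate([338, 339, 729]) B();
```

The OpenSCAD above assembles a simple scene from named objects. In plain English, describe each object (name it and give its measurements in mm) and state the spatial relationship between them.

A is a table with a 1103×714 mm rectangular top, 38 mm thick, top surface at z = 729 mm, supported by four 56×56 mm square legs, each inset 48 mm from the nearest pair of top edges, running from the floor. Four apron rails, 56 mm thick and 64 mm tall, run between adjacent legs with their top edges flush with the underside of the top and their outer faces flush with the legs' outer faces.

B is a picture frame with a 343×491 mm rectangular opening (x by z) and a uniform 42 mm border on every side. Frame depth is 36 mm along y. It is built from two vertical stiles running the full outside height and two horizontal rails spanning the gap between the stiles.

The picture frame is on top of the table, centred.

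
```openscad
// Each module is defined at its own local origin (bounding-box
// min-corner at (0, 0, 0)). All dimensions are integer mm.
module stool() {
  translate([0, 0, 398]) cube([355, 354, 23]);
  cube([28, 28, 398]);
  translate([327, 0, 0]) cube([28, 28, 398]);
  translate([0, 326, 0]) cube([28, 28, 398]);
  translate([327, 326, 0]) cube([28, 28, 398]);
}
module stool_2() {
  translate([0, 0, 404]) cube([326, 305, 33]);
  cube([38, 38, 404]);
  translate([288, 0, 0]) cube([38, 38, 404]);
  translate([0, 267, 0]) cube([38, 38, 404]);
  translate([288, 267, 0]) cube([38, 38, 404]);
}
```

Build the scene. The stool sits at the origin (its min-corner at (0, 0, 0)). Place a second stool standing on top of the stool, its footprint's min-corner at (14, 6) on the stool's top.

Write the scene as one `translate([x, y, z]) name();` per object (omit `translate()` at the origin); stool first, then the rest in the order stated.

stool();
translate([14, 6, 421]) stool_2();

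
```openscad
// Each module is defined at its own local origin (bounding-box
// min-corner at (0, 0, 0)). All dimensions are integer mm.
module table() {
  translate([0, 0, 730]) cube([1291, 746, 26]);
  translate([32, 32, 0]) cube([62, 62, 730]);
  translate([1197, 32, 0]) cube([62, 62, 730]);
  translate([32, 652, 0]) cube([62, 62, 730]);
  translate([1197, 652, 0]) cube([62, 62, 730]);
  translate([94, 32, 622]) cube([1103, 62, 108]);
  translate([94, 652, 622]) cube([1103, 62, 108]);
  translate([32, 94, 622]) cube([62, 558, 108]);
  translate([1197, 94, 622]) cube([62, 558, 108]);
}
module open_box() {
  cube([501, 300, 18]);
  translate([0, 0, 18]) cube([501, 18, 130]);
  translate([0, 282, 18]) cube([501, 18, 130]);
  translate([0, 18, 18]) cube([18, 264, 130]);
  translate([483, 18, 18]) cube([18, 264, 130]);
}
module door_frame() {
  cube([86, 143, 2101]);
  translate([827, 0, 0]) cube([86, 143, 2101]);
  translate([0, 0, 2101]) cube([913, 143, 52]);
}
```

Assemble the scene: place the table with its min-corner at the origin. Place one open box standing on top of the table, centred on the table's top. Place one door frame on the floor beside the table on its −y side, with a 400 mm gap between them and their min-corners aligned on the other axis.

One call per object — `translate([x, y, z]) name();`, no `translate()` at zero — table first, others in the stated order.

table();
translate([395, 223, 756]) open_box();
translate([0, -543, 0]) door_frame();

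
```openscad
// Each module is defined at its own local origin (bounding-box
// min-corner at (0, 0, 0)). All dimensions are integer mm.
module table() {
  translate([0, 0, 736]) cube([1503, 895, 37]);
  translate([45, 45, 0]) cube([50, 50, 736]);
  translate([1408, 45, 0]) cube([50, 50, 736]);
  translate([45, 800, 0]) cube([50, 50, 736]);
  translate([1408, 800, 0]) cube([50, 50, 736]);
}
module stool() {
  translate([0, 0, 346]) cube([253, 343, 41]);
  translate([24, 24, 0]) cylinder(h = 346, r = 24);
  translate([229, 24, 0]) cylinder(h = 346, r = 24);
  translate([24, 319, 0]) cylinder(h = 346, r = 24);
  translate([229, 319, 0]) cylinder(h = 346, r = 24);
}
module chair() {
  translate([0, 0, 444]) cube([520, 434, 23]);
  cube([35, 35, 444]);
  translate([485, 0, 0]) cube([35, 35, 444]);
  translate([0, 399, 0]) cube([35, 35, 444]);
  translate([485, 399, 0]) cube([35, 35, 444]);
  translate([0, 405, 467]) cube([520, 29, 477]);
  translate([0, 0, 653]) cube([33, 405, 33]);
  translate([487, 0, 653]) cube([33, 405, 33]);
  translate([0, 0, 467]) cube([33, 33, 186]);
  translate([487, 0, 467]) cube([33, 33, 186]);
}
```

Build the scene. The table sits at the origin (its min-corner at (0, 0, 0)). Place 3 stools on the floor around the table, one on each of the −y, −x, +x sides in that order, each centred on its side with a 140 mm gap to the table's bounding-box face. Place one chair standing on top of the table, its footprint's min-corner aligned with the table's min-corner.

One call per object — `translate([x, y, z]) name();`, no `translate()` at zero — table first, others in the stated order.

table();
translate([625, -483, 0]) stool();
translate([-393, 276, 0]) stool();
translate([1643, 276, 0]) stool();
translate([0, 0, 773]) chair();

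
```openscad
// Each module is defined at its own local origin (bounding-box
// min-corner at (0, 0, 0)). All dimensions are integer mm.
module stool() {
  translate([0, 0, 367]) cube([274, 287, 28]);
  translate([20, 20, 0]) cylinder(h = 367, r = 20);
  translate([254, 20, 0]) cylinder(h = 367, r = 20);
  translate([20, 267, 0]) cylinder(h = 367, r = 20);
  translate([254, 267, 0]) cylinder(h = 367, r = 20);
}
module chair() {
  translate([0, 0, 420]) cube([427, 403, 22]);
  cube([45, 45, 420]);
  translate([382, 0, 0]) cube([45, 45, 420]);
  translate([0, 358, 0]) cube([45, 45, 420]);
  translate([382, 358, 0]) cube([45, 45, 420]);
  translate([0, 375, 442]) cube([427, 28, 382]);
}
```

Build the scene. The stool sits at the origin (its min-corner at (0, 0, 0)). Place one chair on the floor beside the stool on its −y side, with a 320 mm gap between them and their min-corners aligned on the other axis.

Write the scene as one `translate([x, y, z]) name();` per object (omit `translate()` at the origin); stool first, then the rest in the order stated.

stool();
translate([0, -723, 0]) chair();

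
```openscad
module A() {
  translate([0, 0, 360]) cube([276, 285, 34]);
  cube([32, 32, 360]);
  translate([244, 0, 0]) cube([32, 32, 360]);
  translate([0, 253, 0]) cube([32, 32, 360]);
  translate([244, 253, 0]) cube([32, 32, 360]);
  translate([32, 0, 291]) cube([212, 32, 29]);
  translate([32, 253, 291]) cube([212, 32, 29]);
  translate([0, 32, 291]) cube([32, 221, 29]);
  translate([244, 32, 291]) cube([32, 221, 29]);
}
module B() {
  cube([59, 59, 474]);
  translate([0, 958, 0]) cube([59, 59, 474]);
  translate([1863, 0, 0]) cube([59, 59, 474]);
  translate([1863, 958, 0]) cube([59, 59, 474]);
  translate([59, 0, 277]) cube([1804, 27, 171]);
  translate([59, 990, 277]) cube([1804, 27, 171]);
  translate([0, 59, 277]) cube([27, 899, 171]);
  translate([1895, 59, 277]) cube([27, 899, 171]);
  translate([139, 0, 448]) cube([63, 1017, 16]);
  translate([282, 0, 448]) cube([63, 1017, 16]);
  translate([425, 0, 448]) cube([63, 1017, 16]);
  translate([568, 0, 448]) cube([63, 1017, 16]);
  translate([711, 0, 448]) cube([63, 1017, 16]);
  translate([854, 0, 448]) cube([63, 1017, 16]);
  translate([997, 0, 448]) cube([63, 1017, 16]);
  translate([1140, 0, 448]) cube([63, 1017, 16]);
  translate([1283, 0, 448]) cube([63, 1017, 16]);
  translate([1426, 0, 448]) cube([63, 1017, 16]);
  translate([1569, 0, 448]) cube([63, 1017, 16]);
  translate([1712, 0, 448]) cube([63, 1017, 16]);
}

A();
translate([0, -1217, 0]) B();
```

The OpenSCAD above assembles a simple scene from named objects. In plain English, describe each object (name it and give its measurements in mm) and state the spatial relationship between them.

A is a simple wooden stool: a rectangular seat 276 mm (x) by 285 mm (y), 34 mm thick, top face at z = 394 mm, on four square legs, each 32×32 mm in cross-section. The legs rest on z = 0, each flush with a corner of the seat. Four stretchers, 32 mm wide and 29 mm tall, connect adjacent legs with their undersides at z = 291 mm, each running between the inner faces of the legs it joins and aligned with the legs' outer faces on the other axis.

B is a bed frame 1922 mm long (x) by 1017 mm wide (y). Four 59×59 mm corner posts, 474 mm tall, at the corners of the footprint. Four rails of 27 mm thickness and 171 mm height run between adjacent posts with their undersides at z = 277 mm, their outer faces flush with the outside of the frame (the two x-running rails run between the posts' inner faces; the two y-running rails run between the posts' inner faces). 12 slats, each 63 mm wide (x) and 16 mm thick, lie across the top of the two x-running rails, running the full 1017 mm width of the frame in y; the slats are evenly spaced along x between the inner faces of the end posts with equal gaps (rounded down to the nearest mm) at the −x end and between each pair — any rounding remainder accumulates at the +x end.

The bed frame is on the floor beside the stool on its −y side.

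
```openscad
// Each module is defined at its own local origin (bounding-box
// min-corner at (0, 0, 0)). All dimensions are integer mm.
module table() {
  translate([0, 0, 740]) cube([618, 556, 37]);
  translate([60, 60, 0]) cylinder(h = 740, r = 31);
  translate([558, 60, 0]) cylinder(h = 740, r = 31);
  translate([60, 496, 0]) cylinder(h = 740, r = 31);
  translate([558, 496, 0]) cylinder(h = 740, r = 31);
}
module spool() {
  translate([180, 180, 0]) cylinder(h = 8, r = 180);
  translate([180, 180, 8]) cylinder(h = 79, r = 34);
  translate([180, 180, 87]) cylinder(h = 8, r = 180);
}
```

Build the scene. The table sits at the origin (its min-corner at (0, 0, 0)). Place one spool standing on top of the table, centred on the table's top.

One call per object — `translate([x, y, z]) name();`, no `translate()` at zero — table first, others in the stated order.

table();
translate([129, 98, 777]) spool();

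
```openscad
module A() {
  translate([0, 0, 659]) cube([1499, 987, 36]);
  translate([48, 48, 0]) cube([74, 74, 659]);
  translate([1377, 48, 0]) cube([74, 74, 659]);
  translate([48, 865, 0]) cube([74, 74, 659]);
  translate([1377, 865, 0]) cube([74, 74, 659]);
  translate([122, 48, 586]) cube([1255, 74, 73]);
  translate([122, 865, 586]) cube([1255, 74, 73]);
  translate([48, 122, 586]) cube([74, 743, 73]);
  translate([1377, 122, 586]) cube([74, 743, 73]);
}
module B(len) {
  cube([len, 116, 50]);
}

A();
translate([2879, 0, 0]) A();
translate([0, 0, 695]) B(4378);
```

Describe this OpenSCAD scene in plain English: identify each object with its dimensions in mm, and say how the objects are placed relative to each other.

A is a table: top 1499 mm (x) × 987 mm (y), 36 mm thick, upper face at z = 695 mm, on four 74×74 mm square legs, each inset 48 mm from the nearest pair of top edges, running from z = 0 to the bottom of the top. Four apron rails, 74 mm thick and 73 mm tall, run between adjacent legs with their top edges flush with the underside of the top and their outer faces flush with the legs' outer faces.

B is a rectangular beam 4378 mm long (x), 116 mm deep (y), 50 mm thick (z).

The beam spans the tops of two tables placed 1380 mm apart, resting at z = 695 mm.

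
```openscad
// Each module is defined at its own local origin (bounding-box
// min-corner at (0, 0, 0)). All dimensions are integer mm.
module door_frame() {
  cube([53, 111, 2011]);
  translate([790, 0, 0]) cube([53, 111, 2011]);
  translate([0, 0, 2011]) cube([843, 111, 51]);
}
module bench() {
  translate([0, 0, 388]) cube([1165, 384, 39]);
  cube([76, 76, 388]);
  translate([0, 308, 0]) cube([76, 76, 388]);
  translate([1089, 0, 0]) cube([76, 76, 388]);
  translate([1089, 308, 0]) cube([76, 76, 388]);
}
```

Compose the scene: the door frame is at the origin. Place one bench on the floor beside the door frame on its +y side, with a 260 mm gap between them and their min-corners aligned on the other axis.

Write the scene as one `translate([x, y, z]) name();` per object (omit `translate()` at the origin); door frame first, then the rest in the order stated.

door_frame();
translate([0, 371, 0]) bench();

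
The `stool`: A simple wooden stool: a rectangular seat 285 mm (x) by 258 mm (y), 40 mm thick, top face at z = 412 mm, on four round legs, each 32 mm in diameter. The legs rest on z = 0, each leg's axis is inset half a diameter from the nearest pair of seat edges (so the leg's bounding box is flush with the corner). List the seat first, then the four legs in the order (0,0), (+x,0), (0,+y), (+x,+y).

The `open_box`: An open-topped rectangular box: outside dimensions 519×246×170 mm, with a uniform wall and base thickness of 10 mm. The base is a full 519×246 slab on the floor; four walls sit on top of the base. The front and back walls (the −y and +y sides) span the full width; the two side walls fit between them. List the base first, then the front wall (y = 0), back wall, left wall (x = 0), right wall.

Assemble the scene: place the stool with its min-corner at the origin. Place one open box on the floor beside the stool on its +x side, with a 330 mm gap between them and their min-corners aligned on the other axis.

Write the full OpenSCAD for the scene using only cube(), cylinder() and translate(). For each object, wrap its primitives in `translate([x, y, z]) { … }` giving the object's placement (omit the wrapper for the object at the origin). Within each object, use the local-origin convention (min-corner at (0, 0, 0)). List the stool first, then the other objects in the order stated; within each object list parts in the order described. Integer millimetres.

translate([0, 0, 372]) cube([285, 258, 40]);
translate([16, 16, 0]) cylinder(h = 372, r = 16);
translate([269, 16, 0]) cylinder(h = 372, r = 16);
translate([16, 242, 0]) cylinder(h = 372, r = 16);
translate([269, 242, 0]) cylinder(h = 372, r = 16);
translate([615, 0, 0]) {
  cube([519, 246, 10]);
  translate([0, 0, 10]) cube([519, 10, 160]);
  translate([0, 236, 10]) cube([519, 10, 160]);
  translate([0, 10, 10]) cube([10, 226, 160]);
  translate([509, 10, 10]) cube([10, 226, 160]);
}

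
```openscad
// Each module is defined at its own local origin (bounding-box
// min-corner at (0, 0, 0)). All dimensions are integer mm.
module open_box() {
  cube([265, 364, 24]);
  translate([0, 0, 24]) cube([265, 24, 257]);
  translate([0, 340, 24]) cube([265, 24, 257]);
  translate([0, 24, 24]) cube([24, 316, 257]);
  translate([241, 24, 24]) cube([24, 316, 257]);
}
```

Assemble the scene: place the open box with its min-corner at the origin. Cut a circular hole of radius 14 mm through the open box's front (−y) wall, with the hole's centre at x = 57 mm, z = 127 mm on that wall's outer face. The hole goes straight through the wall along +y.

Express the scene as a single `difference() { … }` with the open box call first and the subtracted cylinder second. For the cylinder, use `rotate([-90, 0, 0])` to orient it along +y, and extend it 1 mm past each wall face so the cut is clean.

difference() {
  open_box();
  translate([57, -1, 127]) rotate([-90, 0, 0]) cylinder(h = 26, r = 14);
}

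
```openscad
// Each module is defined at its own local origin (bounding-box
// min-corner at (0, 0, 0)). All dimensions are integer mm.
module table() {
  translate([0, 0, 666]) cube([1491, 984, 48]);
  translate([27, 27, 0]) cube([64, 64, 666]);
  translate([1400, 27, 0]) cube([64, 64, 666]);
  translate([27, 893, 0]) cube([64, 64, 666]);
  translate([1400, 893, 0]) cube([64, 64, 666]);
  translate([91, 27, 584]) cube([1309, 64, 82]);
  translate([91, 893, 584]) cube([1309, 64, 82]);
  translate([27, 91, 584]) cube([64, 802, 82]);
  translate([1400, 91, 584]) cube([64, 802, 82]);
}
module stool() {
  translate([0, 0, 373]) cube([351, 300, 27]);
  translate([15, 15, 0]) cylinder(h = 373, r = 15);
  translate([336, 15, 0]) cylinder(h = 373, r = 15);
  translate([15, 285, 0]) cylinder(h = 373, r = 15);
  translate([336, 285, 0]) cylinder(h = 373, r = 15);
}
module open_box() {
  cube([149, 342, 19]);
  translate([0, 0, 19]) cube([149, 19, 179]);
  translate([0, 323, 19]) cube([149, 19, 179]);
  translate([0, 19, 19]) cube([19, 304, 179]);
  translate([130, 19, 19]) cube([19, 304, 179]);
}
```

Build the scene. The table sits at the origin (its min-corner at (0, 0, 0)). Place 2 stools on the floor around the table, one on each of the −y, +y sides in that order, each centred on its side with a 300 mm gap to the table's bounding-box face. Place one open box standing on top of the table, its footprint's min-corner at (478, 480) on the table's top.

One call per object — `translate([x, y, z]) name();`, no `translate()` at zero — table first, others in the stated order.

table();
translate([570, -600, 0]) stool();
translate([570, 1284, 0]) stool();
translate([478, 480, 714]) open_box();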